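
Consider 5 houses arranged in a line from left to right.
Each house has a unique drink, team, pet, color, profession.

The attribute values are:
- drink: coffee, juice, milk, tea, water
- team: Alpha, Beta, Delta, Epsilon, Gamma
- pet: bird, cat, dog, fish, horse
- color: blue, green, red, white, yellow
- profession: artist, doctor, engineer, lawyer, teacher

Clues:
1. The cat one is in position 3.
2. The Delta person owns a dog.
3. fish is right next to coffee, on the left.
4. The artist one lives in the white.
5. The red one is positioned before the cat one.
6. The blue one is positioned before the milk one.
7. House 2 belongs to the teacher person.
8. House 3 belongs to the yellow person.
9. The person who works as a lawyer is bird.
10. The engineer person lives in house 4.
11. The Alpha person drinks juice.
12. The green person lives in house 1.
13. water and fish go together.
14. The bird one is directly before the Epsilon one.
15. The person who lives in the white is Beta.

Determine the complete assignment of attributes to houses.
Solution:

House | Drink | Team | Pet | Color | Profession
-----------------------------------------------
  1   | juice | Alpha | bird | green | lawyer
  2   | water | Epsilon | fish | red | teacher
  3   | coffee | Gamma | cat | yellow | doctor
  4   | tea | Delta | dog | blue | engineer
  5   | milk | Beta | horse | white | artist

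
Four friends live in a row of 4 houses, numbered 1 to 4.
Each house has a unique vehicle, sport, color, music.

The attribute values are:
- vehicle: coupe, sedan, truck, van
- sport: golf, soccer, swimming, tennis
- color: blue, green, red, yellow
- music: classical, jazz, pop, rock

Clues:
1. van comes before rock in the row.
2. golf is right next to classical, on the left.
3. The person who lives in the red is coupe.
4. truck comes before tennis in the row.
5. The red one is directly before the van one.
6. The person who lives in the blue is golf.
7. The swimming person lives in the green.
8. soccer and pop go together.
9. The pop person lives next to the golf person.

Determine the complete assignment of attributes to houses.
Solution:

House | Vehicle | Sport | Color | Music
---------------------------------------
  1   | coupe | soccer | red | pop
  2   | van | golf | blue | jazz
  3   | truck | swimming | green | classical
  4   | sedan | tennis | yellow | rock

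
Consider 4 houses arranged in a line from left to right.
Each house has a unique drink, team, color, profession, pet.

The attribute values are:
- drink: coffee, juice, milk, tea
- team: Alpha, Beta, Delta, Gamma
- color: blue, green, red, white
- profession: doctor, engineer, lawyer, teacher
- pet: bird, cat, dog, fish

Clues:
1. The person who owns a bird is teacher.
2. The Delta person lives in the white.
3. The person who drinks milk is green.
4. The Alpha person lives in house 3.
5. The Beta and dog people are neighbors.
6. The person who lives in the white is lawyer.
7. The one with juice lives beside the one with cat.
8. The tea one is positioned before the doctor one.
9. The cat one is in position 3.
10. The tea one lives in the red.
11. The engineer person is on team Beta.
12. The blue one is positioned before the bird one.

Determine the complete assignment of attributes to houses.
Solution:

House | Drink | Team | Color | Profession | Pet
-----------------------------------------------
  1   | tea | Beta | red | engineer | fish
  2   | juice | Delta | white | lawyer | dog
  3   | coffee | Alpha | blue | doctor | cat
  4   | milk | Gamma | green | teacher | bird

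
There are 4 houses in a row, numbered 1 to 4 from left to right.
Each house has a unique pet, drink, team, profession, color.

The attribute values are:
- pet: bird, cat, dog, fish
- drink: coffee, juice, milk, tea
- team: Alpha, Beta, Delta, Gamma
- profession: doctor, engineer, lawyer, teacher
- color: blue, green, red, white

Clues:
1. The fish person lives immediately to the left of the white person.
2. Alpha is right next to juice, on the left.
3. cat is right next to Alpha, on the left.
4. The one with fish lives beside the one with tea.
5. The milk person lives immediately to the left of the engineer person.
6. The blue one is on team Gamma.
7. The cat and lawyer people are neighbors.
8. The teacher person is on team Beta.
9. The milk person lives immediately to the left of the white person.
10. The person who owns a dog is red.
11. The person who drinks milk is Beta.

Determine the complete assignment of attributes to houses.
Solution:

House | Pet | Drink | Team | Profession | Color
-----------------------------------------------
  1   | fish | milk | Beta | teacher | green
  2   | cat | tea | Delta | engineer | white
  3   | dog | coffee | Alpha | lawyer | red
  4   | bird | juice | Gamma | doctor | blue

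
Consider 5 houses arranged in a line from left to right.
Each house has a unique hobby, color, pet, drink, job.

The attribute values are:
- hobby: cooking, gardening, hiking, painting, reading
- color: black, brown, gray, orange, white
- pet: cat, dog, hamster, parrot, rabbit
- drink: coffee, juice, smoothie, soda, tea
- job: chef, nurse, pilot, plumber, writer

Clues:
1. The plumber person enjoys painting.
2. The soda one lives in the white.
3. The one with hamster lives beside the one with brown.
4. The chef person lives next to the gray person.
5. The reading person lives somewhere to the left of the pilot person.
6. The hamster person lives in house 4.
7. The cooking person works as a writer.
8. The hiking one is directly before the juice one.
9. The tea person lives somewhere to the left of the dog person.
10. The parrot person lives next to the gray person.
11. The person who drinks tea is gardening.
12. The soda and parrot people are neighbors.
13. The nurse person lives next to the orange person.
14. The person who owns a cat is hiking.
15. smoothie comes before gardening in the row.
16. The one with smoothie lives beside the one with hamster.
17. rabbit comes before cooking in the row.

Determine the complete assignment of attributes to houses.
Solution:

House | Hobby | Color | Pet | Drink | Job
-----------------------------------------
  1   | hiking | white | cat | soda | nurse
  2   | reading | orange | parrot | juice | chef
  3   | painting | gray | rabbit | smoothie | plumber
  4   | gardening | black | hamster | tea | pilot
  5   | cooking | brown | dog | coffee | writer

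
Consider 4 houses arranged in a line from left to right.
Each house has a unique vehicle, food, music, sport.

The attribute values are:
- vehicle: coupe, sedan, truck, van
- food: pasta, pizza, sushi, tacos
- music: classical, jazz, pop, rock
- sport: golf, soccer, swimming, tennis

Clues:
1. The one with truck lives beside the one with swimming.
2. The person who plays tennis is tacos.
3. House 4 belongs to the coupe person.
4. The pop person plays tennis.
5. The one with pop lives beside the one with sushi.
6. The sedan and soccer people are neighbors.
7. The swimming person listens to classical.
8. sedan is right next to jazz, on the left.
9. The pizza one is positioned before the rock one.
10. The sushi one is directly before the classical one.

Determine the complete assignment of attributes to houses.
Solution:

House | Vehicle | Food | Music | Sport
--------------------------------------
  1   | sedan | tacos | pop | tennis
  2   | truck | sushi | jazz | soccer
  3   | van | pizza | classical | swimming
  4   | coupe | pasta | rock | golf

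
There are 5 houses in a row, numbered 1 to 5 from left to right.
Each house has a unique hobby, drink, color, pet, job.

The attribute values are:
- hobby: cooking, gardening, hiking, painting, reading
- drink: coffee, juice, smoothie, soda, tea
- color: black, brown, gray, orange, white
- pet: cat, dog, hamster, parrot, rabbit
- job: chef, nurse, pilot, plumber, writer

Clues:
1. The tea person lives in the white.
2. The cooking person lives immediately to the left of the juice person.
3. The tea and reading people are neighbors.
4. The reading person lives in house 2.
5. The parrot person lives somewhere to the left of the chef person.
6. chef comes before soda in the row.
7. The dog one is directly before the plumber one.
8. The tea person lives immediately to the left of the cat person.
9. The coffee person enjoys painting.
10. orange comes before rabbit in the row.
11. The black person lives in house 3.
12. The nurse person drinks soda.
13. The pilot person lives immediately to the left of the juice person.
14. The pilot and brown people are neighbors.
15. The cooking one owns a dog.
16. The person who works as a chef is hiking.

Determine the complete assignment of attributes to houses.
Solution:

House | Hobby | Drink | Color | Pet | Job
-----------------------------------------
  1   | cooking | tea | white | dog | pilot
  2   | reading | juice | brown | cat | plumber
  3   | painting | coffee | black | parrot | writer
  4   | hiking | smoothie | orange | hamster | chef
  5   | gardening | soda | gray | rabbit | nurse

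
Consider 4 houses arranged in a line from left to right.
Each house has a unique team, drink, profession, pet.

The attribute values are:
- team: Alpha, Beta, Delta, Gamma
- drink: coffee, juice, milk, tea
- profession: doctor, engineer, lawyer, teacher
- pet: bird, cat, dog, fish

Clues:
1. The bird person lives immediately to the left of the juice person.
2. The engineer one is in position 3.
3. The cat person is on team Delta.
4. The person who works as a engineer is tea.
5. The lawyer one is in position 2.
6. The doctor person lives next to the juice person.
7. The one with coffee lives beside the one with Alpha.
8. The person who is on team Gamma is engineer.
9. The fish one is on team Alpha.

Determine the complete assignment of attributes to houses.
Solution:

House | Team | Drink | Profession | Pet
---------------------------------------
  1   | Beta | coffee | doctor | bird
  2   | Alpha | juice | lawyer | fish
  3   | Gamma | tea | engineer | dog
  4   | Delta | milk | teacher | cat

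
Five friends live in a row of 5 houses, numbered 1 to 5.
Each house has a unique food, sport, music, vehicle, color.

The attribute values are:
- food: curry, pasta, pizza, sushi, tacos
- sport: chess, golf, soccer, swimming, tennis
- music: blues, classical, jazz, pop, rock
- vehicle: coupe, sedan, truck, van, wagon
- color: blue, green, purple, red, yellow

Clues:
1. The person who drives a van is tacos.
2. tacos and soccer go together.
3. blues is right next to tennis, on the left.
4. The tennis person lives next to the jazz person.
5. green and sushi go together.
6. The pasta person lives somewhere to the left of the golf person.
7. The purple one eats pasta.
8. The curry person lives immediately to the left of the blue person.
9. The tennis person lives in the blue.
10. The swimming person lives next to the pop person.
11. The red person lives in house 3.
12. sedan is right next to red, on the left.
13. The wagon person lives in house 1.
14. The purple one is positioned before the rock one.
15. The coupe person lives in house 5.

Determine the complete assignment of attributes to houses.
Solution:

House | Food | Sport | Music | Vehicle | Color
----------------------------------------------
  1   | curry | swimming | blues | wagon | yellow
  2   | pizza | tennis | pop | sedan | blue
  3   | tacos | soccer | jazz | van | red
  4   | pasta | chess | classical | truck | purple
  5   | sushi | golf | rock | coupe | green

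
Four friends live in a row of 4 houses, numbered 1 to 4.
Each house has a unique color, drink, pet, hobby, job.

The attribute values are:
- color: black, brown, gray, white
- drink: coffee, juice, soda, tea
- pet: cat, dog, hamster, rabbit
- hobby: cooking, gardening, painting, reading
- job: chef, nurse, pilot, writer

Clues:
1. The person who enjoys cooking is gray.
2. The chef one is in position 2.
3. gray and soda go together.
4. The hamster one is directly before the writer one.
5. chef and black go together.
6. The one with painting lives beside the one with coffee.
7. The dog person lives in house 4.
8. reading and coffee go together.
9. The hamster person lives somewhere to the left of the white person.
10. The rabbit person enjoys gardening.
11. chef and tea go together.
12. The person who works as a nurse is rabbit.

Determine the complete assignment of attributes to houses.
Solution:

House | Color | Drink | Pet | Hobby | Job
-----------------------------------------
  1   | brown | juice | rabbit | gardening | nurse
  2   | black | tea | hamster | painting | chef
  3   | white | coffee | cat | reading | writer
  4   | gray | soda | dog | cooking | pilot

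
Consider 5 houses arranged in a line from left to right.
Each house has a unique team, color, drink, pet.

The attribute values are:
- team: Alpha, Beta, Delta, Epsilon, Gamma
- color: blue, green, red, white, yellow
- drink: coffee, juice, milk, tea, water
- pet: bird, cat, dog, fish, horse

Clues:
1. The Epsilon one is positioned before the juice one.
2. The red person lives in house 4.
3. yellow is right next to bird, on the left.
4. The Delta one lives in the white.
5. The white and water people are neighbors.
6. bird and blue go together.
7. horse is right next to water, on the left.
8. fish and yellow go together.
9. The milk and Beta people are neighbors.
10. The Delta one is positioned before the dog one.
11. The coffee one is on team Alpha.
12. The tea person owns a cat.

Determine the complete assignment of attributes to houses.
Solution:

House | Team | Color | Drink | Pet
----------------------------------
  1   | Delta | white | milk | horse
  2   | Beta | yellow | water | fish
  3   | Alpha | blue | coffee | bird
  4   | Epsilon | red | tea | cat
  5   | Gamma | green | juice | dog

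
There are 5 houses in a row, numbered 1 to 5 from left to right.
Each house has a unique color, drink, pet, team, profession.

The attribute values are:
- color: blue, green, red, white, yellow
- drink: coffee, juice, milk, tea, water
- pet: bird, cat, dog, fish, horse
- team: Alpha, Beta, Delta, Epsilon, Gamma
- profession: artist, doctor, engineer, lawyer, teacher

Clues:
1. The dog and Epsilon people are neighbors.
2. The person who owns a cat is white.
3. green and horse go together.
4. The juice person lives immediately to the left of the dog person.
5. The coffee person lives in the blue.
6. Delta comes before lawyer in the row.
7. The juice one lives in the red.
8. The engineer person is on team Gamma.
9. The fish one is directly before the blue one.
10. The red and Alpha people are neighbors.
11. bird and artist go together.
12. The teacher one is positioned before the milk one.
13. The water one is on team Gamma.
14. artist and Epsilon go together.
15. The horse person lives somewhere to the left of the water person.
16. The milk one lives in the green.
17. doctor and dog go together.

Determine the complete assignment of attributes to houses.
Solution:

House | Color | Drink | Pet | Team | Profession
-----------------------------------------------
  1   | red | juice | fish | Delta | teacher
  2   | blue | coffee | dog | Alpha | doctor
  3   | yellow | tea | bird | Epsilon | artist
  4   | green | milk | horse | Beta | lawyer
  5   | white | water | cat | Gamma | engineer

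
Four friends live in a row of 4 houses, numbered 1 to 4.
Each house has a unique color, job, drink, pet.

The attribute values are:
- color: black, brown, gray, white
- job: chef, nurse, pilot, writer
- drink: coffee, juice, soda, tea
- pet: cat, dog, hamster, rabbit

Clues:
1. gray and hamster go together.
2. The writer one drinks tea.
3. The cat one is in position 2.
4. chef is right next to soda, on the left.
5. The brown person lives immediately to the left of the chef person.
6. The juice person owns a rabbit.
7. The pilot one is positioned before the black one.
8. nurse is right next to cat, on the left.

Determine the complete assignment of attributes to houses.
Solution:

House | Color | Job | Drink | Pet
---------------------------------
  1   | brown | nurse | juice | rabbit
  2   | white | chef | coffee | cat
  3   | gray | pilot | soda | hamster
  4   | black | writer | tea | dog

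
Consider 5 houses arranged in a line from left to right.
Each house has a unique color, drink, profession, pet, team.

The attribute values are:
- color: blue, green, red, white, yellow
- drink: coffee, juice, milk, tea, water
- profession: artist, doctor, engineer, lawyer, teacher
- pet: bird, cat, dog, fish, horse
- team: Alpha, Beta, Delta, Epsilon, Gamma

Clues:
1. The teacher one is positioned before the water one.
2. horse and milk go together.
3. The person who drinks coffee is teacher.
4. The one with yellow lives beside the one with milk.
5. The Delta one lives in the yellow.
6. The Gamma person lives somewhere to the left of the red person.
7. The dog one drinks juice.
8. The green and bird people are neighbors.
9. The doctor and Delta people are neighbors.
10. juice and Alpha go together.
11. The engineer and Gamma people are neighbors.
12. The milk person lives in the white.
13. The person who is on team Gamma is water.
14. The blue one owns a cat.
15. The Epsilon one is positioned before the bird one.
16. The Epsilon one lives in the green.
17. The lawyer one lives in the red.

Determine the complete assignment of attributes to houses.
Solution:

House | Color | Drink | Profession | Pet | Team
-----------------------------------------------
  1   | green | tea | doctor | fish | Epsilon
  2   | yellow | coffee | teacher | bird | Delta
  3   | white | milk | engineer | horse | Beta
  4   | blue | water | artist | cat | Gamma
  5   | red | juice | lawyer | dog | Alpha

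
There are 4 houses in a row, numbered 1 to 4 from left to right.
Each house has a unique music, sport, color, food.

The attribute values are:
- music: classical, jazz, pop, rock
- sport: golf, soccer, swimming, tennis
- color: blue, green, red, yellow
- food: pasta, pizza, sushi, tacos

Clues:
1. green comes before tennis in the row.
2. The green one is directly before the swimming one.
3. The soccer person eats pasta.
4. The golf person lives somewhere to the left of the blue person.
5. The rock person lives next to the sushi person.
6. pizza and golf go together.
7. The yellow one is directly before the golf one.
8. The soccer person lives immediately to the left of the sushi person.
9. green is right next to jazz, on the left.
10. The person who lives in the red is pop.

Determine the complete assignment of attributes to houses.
Solution:

House | Music | Sport | Color | Food
------------------------------------
  1   | rock | soccer | green | pasta
  2   | jazz | swimming | yellow | sushi
  3   | pop | golf | red | pizza
  4   | classical | tennis | blue | tacos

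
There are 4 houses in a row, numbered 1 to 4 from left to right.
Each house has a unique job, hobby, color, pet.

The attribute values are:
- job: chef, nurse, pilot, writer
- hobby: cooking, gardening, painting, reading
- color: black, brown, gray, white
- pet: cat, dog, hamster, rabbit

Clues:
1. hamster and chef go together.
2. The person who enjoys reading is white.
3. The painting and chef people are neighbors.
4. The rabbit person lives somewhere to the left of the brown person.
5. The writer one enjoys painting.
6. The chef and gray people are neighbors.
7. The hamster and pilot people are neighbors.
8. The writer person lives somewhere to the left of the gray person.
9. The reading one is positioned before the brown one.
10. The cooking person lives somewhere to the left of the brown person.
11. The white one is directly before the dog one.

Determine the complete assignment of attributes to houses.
Solution:

House | Job | Hobby | Color | Pet
---------------------------------
  1   | writer | painting | black | rabbit
  2   | chef | reading | white | hamster
  3   | pilot | cooking | gray | dog
  4   | nurse | gardening | brown | cat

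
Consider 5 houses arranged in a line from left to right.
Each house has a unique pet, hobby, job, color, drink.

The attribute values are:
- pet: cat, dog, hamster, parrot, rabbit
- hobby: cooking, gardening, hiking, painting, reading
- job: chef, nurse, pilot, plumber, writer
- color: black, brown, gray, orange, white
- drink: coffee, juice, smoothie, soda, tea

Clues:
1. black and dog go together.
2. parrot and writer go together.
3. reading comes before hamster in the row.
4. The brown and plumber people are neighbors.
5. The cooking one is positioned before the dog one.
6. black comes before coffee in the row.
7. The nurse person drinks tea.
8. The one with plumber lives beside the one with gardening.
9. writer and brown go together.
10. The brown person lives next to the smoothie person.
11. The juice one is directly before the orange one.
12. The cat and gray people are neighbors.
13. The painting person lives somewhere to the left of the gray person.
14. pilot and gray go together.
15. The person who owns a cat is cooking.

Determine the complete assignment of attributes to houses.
Solution:

House | Pet | Hobby | Job | Color | Drink
-----------------------------------------
  1   | parrot | painting | writer | brown | juice
  2   | cat | cooking | plumber | orange | smoothie
  3   | rabbit | gardening | pilot | gray | soda
  4   | dog | reading | nurse | black | tea
  5   | hamster | hiking | chef | white | coffee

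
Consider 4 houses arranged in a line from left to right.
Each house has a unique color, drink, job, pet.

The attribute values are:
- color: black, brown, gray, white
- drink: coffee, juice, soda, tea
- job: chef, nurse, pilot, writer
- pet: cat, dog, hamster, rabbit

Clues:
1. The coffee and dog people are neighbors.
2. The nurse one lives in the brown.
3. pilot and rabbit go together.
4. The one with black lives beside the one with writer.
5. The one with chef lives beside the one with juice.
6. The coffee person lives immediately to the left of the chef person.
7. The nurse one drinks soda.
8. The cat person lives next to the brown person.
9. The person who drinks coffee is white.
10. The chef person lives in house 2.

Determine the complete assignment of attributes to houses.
Solution:

House | Color | Drink | Job | Pet
---------------------------------
  1   | white | coffee | pilot | rabbit
  2   | black | tea | chef | dog
  3   | gray | juice | writer | cat
  4   | brown | soda | nurse | hamster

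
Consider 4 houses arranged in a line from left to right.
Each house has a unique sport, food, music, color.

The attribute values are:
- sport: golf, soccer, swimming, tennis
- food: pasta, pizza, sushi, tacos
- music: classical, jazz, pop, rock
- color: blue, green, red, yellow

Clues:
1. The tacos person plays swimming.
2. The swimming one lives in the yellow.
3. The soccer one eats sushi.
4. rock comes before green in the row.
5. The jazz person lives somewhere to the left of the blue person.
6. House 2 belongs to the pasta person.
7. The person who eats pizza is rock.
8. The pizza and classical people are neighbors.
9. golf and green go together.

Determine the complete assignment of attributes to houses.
Solution:

House | Sport | Food | Music | Color
------------------------------------
  1   | tennis | pizza | rock | red
  2   | golf | pasta | classical | green
  3   | swimming | tacos | jazz | yellow
  4   | soccer | sushi | pop | blue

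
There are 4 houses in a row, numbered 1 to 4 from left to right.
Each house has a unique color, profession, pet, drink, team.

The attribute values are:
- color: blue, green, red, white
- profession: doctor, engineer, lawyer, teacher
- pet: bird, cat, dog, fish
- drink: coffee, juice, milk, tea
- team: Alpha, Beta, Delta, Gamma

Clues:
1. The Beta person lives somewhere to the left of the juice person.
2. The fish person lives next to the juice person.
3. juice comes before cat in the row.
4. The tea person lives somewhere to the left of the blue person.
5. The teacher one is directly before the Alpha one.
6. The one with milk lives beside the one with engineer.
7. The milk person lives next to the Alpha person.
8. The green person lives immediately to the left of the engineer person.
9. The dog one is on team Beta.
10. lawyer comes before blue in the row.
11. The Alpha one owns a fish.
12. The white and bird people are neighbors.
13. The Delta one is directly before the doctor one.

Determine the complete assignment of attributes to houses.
Solution:

House | Color | Profession | Pet | Drink | Team
-----------------------------------------------
  1   | green | teacher | dog | milk | Beta
  2   | white | engineer | fish | tea | Alpha
  3   | red | lawyer | bird | juice | Delta
  4   | blue | doctor | cat | coffee | Gamma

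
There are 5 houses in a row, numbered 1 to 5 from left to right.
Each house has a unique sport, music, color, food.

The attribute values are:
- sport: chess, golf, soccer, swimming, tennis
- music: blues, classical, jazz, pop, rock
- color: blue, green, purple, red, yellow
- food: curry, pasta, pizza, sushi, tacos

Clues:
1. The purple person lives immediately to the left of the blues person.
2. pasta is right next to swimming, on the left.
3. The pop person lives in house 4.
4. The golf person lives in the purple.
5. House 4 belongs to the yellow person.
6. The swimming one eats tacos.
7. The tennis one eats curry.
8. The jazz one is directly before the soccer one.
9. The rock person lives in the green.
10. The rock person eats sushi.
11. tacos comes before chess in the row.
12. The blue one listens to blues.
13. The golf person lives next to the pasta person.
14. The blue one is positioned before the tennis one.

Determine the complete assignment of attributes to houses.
Solution:

House | Sport | Music | Color | Food
------------------------------------
  1   | golf | jazz | purple | pizza
  2   | soccer | blues | blue | pasta
  3   | swimming | classical | red | tacos
  4   | tennis | pop | yellow | curry
  5   | chess | rock | green | sushi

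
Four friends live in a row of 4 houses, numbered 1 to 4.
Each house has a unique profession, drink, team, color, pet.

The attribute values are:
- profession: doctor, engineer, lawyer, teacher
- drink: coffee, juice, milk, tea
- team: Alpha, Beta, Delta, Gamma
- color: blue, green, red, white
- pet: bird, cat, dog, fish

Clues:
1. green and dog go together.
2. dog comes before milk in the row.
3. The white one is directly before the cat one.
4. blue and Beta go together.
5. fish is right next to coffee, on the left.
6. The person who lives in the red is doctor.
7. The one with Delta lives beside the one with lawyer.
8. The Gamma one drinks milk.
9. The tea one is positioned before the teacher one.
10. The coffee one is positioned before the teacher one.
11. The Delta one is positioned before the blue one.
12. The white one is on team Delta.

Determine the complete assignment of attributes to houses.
Solution:

House | Profession | Drink | Team | Color | Pet
-----------------------------------------------
  1   | engineer | tea | Delta | white | fish
  2   | lawyer | coffee | Beta | blue | cat
  3   | teacher | juice | Alpha | green | dog
  4   | doctor | milk | Gamma | red | bird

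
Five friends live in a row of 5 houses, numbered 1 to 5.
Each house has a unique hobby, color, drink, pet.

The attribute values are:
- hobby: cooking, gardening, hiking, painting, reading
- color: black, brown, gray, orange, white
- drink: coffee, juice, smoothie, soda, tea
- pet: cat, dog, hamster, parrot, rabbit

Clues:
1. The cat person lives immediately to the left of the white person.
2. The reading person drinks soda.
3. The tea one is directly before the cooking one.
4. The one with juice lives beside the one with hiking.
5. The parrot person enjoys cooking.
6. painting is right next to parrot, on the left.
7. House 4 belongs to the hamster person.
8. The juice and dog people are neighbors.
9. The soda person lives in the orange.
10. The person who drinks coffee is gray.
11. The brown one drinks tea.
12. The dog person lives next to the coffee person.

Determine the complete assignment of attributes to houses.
Solution:

House | Hobby | Color | Drink | Pet
-----------------------------------
  1   | painting | brown | tea | cat
  2   | cooking | white | juice | parrot
  3   | hiking | black | smoothie | dog
  4   | gardening | gray | coffee | hamster
  5   | reading | orange | soda | rabbit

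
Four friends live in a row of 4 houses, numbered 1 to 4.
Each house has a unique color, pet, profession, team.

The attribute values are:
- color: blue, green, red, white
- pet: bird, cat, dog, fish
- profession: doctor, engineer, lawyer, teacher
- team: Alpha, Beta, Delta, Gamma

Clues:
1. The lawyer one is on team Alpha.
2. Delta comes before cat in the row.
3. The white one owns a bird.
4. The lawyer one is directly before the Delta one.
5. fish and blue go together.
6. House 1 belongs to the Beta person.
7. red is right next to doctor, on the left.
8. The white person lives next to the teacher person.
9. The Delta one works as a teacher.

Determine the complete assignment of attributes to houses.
Solution:

House | Color | Pet | Profession | Team
---------------------------------------
  1   | blue | fish | engineer | Beta
  2   | white | bird | lawyer | Alpha
  3   | red | dog | teacher | Delta
  4   | green | cat | doctor | Gamma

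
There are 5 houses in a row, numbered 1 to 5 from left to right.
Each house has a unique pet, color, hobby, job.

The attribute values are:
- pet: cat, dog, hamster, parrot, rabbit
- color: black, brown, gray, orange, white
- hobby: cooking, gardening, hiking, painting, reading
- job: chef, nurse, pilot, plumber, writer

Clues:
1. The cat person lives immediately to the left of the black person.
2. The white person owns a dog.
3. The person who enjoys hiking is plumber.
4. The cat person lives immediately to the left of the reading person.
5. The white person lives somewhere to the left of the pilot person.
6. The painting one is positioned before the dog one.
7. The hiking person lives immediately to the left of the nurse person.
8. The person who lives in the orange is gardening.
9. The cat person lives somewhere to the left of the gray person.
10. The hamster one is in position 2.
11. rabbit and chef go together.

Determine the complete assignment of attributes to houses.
Solution:

House | Pet | Color | Hobby | Job
---------------------------------
  1   | cat | brown | hiking | plumber
  2   | hamster | black | reading | nurse
  3   | rabbit | gray | painting | chef
  4   | dog | white | cooking | writer
  5   | parrot | orange | gardening | pilot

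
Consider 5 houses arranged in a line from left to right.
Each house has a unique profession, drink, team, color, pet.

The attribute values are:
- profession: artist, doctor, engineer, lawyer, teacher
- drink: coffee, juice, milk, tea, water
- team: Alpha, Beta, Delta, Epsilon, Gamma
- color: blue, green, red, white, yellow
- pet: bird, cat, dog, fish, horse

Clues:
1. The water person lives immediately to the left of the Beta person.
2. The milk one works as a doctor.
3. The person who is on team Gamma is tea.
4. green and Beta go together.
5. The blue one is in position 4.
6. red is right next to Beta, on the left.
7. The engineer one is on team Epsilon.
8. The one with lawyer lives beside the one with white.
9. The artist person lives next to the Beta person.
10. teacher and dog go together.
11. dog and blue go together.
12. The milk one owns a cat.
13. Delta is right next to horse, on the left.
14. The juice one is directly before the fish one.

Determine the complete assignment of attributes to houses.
Solution:

House | Profession | Drink | Team | Color | Pet
-----------------------------------------------
  1   | artist | water | Delta | red | bird
  2   | lawyer | juice | Beta | green | horse
  3   | engineer | coffee | Epsilon | white | fish
  4   | teacher | tea | Gamma | blue | dog
  5   | doctor | milk | Alpha | yellow | cat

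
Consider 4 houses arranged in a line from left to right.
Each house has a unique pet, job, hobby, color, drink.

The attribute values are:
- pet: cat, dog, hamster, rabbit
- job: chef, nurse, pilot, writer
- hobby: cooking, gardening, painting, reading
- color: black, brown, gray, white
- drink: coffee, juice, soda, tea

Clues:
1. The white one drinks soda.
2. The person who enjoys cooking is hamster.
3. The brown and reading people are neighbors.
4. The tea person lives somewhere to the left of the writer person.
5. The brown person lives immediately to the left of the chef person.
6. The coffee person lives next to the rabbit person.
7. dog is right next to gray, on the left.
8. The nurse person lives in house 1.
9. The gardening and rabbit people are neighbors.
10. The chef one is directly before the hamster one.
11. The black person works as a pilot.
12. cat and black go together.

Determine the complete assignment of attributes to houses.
Solution:

House | Pet | Job | Hobby | Color | Drink
-----------------------------------------
  1   | dog | nurse | gardening | brown | coffee
  2   | rabbit | chef | reading | gray | tea
  3   | hamster | writer | cooking | white | soda
  4   | cat | pilot | painting | black | juice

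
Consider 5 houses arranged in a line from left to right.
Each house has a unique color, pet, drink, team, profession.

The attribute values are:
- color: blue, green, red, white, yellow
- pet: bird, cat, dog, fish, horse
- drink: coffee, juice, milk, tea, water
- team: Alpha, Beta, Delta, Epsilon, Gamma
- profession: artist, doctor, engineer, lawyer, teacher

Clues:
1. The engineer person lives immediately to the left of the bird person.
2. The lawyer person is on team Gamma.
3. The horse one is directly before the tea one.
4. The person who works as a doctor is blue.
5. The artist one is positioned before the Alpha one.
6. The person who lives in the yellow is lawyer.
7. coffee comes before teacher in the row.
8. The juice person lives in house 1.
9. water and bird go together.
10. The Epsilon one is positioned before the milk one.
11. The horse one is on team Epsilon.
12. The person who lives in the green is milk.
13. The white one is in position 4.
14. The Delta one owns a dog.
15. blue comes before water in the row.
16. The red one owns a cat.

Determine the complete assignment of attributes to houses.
Solution:

House | Color | Pet | Drink | Team | Profession
-----------------------------------------------
  1   | blue | horse | juice | Epsilon | doctor
  2   | red | cat | tea | Beta | engineer
  3   | yellow | bird | water | Gamma | lawyer
  4   | white | dog | coffee | Delta | artist
  5   | green | fish | milk | Alpha | teacher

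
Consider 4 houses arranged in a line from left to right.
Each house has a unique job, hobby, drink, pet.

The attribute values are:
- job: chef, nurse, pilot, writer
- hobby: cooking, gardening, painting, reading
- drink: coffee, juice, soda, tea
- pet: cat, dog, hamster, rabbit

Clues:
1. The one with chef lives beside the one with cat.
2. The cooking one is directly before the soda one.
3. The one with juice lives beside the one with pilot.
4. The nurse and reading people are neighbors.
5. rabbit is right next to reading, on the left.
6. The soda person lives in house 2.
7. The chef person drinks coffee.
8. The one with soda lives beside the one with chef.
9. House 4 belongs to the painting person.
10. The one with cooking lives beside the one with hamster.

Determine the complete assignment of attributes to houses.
Solution:

House | Job | Hobby | Drink | Pet
---------------------------------
  1   | nurse | cooking | juice | rabbit
  2   | pilot | reading | soda | hamster
  3   | chef | gardening | coffee | dog
  4   | writer | painting | tea | cat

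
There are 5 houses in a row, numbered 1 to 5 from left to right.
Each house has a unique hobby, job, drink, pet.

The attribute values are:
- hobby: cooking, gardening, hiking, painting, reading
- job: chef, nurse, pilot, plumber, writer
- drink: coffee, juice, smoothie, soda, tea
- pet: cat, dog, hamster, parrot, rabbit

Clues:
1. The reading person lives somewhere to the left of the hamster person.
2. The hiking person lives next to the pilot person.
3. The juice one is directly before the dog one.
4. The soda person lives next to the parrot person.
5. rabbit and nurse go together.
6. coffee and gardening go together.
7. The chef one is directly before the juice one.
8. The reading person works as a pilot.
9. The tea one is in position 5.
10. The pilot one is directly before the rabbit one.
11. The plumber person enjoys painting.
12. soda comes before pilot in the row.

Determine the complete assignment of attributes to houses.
Solution:

House | Hobby | Job | Drink | Pet
---------------------------------
  1   | cooking | chef | soda | cat
  2   | hiking | writer | juice | parrot
  3   | reading | pilot | smoothie | dog
  4   | gardening | nurse | coffee | rabbit
  5   | painting | plumber | tea | hamster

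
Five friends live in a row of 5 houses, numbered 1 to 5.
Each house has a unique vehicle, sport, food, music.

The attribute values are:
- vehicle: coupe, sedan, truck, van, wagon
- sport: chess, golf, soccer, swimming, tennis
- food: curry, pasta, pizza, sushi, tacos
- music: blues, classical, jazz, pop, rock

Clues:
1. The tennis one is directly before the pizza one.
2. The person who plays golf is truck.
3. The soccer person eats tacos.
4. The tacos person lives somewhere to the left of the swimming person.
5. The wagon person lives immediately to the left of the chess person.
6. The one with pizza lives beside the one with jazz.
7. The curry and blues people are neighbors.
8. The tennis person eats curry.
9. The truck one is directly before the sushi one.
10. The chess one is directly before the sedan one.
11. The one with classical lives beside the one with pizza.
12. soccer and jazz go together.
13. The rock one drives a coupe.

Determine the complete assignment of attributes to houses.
Solution:

House | Vehicle | Sport | Food | Music
--------------------------------------
  1   | wagon | tennis | curry | classical
  2   | van | chess | pizza | blues
  3   | sedan | soccer | tacos | jazz
  4   | truck | golf | pasta | pop
  5   | coupe | swimming | sushi | rock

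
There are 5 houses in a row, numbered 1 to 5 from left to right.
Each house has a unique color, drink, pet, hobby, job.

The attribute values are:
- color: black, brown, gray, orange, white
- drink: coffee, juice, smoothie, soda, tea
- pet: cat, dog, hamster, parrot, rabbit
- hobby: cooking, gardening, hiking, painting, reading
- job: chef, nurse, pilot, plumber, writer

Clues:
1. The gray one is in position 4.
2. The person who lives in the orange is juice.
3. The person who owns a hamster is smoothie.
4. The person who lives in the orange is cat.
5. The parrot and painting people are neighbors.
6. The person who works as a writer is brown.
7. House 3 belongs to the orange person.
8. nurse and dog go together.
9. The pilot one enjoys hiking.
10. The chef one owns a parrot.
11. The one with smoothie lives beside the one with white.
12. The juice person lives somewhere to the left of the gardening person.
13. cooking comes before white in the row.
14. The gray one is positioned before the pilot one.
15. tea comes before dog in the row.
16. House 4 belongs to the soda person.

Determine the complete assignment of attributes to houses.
Solution:

House | Color | Drink | Pet | Hobby | Job
-----------------------------------------
  1   | brown | smoothie | hamster | cooking | writer
  2   | white | tea | parrot | reading | chef
  3   | orange | juice | cat | painting | plumber
  4   | gray | soda | dog | gardening | nurse
  5   | black | coffee | rabbit | hiking | pilot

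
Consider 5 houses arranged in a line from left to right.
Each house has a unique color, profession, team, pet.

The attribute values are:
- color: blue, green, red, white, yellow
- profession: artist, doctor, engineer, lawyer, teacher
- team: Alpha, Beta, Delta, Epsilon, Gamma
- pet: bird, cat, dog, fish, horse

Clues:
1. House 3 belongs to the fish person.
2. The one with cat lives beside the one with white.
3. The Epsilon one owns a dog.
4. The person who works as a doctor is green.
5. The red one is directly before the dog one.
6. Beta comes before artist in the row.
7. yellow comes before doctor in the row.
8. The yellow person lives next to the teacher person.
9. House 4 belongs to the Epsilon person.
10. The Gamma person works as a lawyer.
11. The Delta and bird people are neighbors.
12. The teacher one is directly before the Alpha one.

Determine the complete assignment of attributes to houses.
Solution:

House | Color | Profession | Team | Pet
---------------------------------------
  1   | yellow | engineer | Delta | cat
  2   | white | teacher | Beta | bird
  3   | red | artist | Alpha | fish
  4   | green | doctor | Epsilon | dog
  5   | blue | lawyer | Gamma | horse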